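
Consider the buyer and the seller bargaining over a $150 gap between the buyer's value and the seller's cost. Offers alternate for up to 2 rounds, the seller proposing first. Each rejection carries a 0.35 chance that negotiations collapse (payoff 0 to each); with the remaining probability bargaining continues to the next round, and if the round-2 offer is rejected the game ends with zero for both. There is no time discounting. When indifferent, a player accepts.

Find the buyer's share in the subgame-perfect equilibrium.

97.5

By backward induction:
Round 2 (the buyer proposes): the seller will accept anything ≥ 0, so the buyer offers 0 and keeps 150.
Round 1 (the seller proposes): rejecting gives the buyer an expected 0.65 × 150 = 97.5. The seller offers 97.5 and keeps 150 − 97.5 = 52.5.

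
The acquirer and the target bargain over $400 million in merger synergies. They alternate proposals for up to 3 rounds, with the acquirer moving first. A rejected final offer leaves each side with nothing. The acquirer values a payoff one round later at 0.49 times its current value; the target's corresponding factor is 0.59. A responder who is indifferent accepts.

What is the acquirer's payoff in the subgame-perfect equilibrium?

Work backward from the last round.
Round 3 (the acquirer proposes): the target will accept anything ≥ 0, so the acquirer offers 0 and keeps 400.
Round 2 (the target proposes): the acquirer can get 400 next round, worth 0.49 × 400 = 196 now. The target offers 196 and keeps 400 − 196 = 204.
Round 1 (the acquirer proposes): the target can get 204 next round, worth 0.59 × 204 = 120.36 now; the acquirer offers that and keeps 279.64.

279.64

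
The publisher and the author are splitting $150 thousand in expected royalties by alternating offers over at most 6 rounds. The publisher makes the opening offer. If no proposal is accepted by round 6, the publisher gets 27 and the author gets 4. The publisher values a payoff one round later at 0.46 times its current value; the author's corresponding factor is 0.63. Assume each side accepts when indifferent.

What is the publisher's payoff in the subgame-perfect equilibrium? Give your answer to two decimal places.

77.67

By backward induction:
Round 6 (the author proposes): the publisher gets 27 if talks fail, so the author offers 27 and keeps 123.
Round 5 (the publisher proposes): the author can get 123 next round, worth 0.63 × 123 = 77.49 now; the publisher offers that and keeps 72.51.
Round 4 (the author proposes): the publisher can get 72.51 next round, worth 0.46 × 72.51 = 33.3546 now; the author offers that and keeps 116.6454.
Round 3 (the publisher proposes): the author can get 116.6454 next round, worth 0.63 × 116.6454 = 73.486602 now. The publisher offers 73.486602 and keeps 150 − 73.486602 = 76.513398.
Round 2 (the author proposes): the publisher can get 76.513398 next round, worth 0.46 × 76.513398 = 35.19616308 now, so the author offers 35.19616308, keeping 114.80383692.
Round 1 (the publisher proposes): the author can get 114.80383692 next round, worth 0.63 × 114.80383692 = 72.3264172596 now; the publisher offers that and keeps 77.6735827404.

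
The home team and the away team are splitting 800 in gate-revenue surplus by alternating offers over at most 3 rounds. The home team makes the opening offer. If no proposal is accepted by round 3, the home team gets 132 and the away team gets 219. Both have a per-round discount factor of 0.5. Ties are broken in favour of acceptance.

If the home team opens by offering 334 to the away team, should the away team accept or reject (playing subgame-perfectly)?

Accept

Round 3 (the home team proposes): the away team gets 219 if talks fail, so the home team offers 219 and keeps 581.
Round 2 (the away team proposes): the home team can get 581 next round, worth 0.5 × 581 = 290.5 now, so the away team offers 290.5, keeping 509.5.
So by rejecting in round 1, the away team gets 509.5 next round, worth 0.5 × 509.5 = 254.75 now.
Offer 334 ≥ 254.75, so the away team accepts.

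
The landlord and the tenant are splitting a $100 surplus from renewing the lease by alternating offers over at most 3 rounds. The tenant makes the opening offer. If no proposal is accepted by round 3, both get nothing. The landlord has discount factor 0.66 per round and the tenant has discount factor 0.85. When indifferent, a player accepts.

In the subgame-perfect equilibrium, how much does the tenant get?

90.1

Round 3 (the tenant proposes): rejection yields 0 for the landlord; the tenant offers 0 and keeps 100.
Round 2 (the landlord proposes): the tenant can get 100 next round, worth 0.85 × 100 = 85 now. The landlord offers 85 and keeps 100 − 85 = 15.
Round 1 (the tenant proposes): the landlord can get 15 next round, worth 0.66 × 15 = 9.9 now. The tenant offers 9.9 and keeps 100 − 9.9 = 90.1.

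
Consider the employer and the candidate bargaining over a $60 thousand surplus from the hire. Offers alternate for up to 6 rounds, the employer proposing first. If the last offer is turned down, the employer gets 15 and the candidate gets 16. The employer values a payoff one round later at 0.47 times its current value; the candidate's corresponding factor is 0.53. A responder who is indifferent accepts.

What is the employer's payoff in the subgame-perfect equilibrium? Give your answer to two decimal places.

By backward induction:
Round 6 (the candidate proposes): the employer gets 15 if talks fail, so the candidate offers 15 and keeps 45.
Round 5 (the employer proposes): the candidate can get 45 next round, worth 0.53 × 45 = 23.85 now, so the employer offers 23.85, keeping 36.15.
Round 4 (the candidate proposes): the employer can get 36.15 next round, worth 0.47 × 36.15 = 16.9905 now. The candidate offers 16.9905 and keeps 60 − 16.9905 = 43.0095.
Round 3 (the employer proposes): the candidate can get 43.0095 next round, worth 0.53 × 43.0095 = 22.795035 now. The employer offers 22.795035 and keeps 60 − 22.795035 = 37.204965.
Round 2 (the candidate proposes): the employer can get 37.204965 next round, worth 0.47 × 37.204965 = 17.48633355 now; the candidate offers that and keeps 42.51366645.
Round 1 (the employer proposes): the candidate can get 42.51366645 next round, worth 0.53 × 42.51366645 = 22.5322432185 now. The employer offers 22.5322432185 and keeps 60 − 22.5322432185 = 37.4677567815.

37.47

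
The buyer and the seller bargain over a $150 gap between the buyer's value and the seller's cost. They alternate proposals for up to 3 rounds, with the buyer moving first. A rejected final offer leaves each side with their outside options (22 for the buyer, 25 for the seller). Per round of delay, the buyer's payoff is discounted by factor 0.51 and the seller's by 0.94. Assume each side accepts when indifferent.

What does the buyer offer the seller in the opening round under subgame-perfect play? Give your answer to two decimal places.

81.08

Work backward from the last round.
Round 3 (the buyer proposes): the seller gets 25 if talks fail, so the buyer offers 25 and keeps 125.
Round 2 (the seller proposes): the buyer can get 125 next round, worth 0.51 × 125 = 63.75 now. The seller offers 63.75 and keeps 150 − 63.75 = 86.25.
Round 1 (the buyer proposes): the seller can get 86.25 next round, worth 0.94 × 86.25 = 81.075 now. The buyer offers 81.075 and keeps 150 − 81.075 = 68.925.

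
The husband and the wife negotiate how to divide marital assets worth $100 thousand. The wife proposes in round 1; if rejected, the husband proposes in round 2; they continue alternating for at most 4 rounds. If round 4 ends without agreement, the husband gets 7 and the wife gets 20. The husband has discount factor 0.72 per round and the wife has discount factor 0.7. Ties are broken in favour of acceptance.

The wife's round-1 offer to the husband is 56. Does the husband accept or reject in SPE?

Accept

Round 4 (the husband proposes): the wife gets 20 if talks fail, so the husband offers 20 and keeps 80.
Round 3 (the wife proposes): the husband can get 80 next round, worth 0.72 × 80 = 57.6 now; the wife offers that and keeps 42.4.
Round 2 (the husband proposes): the wife can get 42.4 next round, worth 0.7 × 42.4 = 29.68 now; the husband offers that and keeps 70.32.
So by rejecting in round 1, the husband gets 70.32 next round, worth 0.72 × 70.32 = 50.6304 now.
Offer 56 ≥ 50.6304, so the husband accepts.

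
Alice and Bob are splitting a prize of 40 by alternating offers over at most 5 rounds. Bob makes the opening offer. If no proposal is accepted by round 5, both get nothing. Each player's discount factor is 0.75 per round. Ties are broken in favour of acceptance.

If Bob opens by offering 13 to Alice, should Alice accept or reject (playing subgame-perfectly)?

Accept

Round 5 (Bob proposes): rejection yields 0 for Alice; Bob offers 0 and keeps 40.
Round 4 (Alice proposes): Bob can get 40 next round, worth 0.75 × 40 = 30 now. Alice offers 30 and keeps 40 − 30 = 10.
Round 3 (Bob proposes): Alice can get 10 next round, worth 0.75 × 10 = 7.5 now. Bob offers 7.5 and keeps 40 − 7.5 = 32.5.
Round 2 (Alice proposes): Bob can get 32.5 next round, worth 0.75 × 32.5 = 24.375 now, so Alice offers 24.375, keeping 15.625.
So by rejecting in round 1, Alice gets 15.625 next round, worth 0.75 × 15.625 = 11.71875 now.
Offer 13 ≥ 11.71875, so Alice accepts.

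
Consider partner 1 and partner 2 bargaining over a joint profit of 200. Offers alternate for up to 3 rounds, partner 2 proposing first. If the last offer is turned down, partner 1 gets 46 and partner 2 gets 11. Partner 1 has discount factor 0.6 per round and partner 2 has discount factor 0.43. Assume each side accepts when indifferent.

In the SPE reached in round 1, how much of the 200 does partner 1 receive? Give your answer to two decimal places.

80.27

Round 3 (partner 2 proposes): partner 1 gets 46 if talks fail, so partner 2 offers 46 and keeps 154.
Round 2 (partner 1 proposes): partner 2 can get 154 next round, worth 0.43 × 154 = 66.22 now; partner 1 offers that and keeps 133.78.
Round 1 (partner 2 proposes): partner 1 can get 133.78 next round, worth 0.6 × 133.78 = 80.268 now; partner 2 offers that and keeps 119.732.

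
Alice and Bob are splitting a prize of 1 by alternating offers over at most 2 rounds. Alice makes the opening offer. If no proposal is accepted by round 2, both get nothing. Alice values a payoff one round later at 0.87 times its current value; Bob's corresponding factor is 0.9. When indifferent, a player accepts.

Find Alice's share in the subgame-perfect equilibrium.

Round 2 (Bob proposes): Alice will accept anything ≥ 0, so Bob offers 0 and keeps 1.
Round 1 (Alice proposes): Bob can get 1 next round, worth 0.9 × 1 = 0.9 now. Alice offers 0.9 and keeps 1 − 0.9 = 0.1.

0.1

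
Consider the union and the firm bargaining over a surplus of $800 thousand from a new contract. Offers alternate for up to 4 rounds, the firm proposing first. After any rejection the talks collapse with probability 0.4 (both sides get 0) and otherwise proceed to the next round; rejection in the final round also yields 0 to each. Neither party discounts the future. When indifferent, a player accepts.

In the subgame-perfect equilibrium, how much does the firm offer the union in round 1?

By backward induction:
Round 4 (the union proposes): the firm will accept anything ≥ 0, so the union offers 0 and keeps 800.
Round 3 (the firm proposes): rejecting gives the union an expected 0.6 × 800 = 480; the firm offers that and keeps 320.
Round 2 (the union proposes): rejecting gives the firm an expected 0.6 × 320 = 192, so the union offers 192, keeping 608.
Round 1 (the firm proposes): rejecting gives the union an expected 0.6 × 608 = 364.8, so the firm offers 364.8, keeping 435.2.

364.8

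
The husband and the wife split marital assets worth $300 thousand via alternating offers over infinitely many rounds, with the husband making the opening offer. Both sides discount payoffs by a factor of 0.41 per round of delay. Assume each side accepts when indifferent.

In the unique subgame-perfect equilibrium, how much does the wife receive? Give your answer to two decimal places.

Let x be the husband's share when the husband proposes and y be the wife's share when the wife proposes.
The wife accepts iff offered ≥ 0.41·y, so x = 300 − 0.41y. Symmetrically y = 300 − 0.41x.
Substituting: x = 300 − 0.41(300 − 0.41x), giving x(1 − 0.41·0.41) = 300(1 − 0.41).
So x = 300 × 0.59 / 0.8319 ≈ 212.7660, and the wife receives 300 − x ≈ 87.2340.

87.23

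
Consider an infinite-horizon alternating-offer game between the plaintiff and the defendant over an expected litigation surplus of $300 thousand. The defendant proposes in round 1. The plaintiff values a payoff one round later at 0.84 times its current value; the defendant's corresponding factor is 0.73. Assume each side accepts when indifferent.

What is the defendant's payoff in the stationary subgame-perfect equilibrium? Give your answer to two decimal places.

Let x be the defendant's share when the defendant proposes and y be the plaintiff's share when the plaintiff proposes.
The plaintiff accepts iff offered ≥ 0.84·y, so x = 300 − 0.84y. Symmetrically y = 300 − 0.73x.
Substituting: x = 300 − 0.84(300 − 0.73x), giving x(1 − 0.73·0.84) = 300(1 − 0.84).
So x = 300 × 0.16 / 0.3868 ≈ 124.0951, and the plaintiff receives 300 − x ≈ 175.9049.

124.10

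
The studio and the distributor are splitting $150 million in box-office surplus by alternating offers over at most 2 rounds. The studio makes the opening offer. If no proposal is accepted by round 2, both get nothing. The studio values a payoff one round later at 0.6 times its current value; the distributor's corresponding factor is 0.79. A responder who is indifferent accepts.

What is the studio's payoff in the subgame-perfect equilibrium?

Round 2 (the distributor proposes): rejection yields 0 for the studio; the distributor offers 0 and keeps 150.
Round 1 (the studio proposes): the distributor can get 150 next round, worth 0.79 × 150 = 118.5 now. The studio offers 118.5 and keeps 150 − 118.5 = 31.5.

31.5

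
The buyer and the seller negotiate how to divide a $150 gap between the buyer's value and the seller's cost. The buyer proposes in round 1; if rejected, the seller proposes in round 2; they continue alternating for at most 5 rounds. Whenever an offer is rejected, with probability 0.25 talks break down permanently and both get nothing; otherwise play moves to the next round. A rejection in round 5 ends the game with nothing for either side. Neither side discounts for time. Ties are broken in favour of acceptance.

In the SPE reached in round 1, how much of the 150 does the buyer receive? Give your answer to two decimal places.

106.05

Round 5 (the buyer proposes): the seller will accept anything ≥ 0, so the buyer offers 0 and keeps 150.
Round 4 (the seller proposes): rejecting gives the buyer an expected 0.75 × 150 = 112.5. The seller offers 112.5 and keeps 150 − 112.5 = 37.5.
Round 3 (the buyer proposes): rejecting gives the seller an expected 0.75 × 37.5 = 28.125. The buyer offers 28.125 and keeps 150 − 28.125 = 121.875.
Round 2 (the seller proposes): rejecting gives the buyer an expected 0.75 × 121.875 = 91.40625. The seller offers 91.40625 and keeps 150 − 91.40625 = 58.59375.
Round 1 (the buyer proposes): rejecting gives the seller an expected 0.75 × 58.59375 = 43.9453125, so the buyer offers 43.9453125, keeping 106.0546875.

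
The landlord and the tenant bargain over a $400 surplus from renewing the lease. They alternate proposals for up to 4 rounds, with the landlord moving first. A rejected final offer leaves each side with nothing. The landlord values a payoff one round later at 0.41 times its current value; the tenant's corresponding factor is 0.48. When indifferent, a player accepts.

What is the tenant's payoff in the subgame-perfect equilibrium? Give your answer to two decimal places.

Round 4 (the tenant proposes): rejection yields 0 for the landlord; the tenant offers 0 and keeps 400.
Round 3 (the landlord proposes): the tenant can get 400 next round, worth 0.48 × 400 = 192 now. The landlord offers 192 and keeps 400 − 192 = 208.
Round 2 (the tenant proposes): the landlord can get 208 next round, worth 0.41 × 208 = 85.28 now; the tenant offers that and keeps 314.72.
Round 1 (the landlord proposes): the tenant can get 314.72 next round, worth 0.48 × 314.72 = 151.0656 now, so the landlord offers 151.0656, keeping 248.9344.

151.07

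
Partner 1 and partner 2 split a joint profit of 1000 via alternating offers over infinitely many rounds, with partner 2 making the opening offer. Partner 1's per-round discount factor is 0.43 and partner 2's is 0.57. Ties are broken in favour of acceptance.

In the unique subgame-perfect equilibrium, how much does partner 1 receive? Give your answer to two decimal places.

244.93

In a stationary SPE each proposer offers the other exactly their discounted continuation value.
If partner 2 keeps x when proposing and partner 1 keeps y when proposing, then x = 1000 − 0.43y and y = 1000 − 0.57x.
Solving: x = 1000(1 − 0.43) / (1 − 0.57·0.43) = 570 / 0.7549 ≈ 755.0669.
Partner 1 gets 1000 − 755.0669 ≈ 244.9331.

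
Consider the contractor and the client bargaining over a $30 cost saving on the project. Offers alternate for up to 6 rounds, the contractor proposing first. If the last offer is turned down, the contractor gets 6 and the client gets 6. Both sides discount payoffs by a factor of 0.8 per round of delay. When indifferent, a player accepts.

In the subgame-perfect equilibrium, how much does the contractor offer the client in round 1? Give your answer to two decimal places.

15.74

Solve by backward induction from round 6.
Round 6 (the client proposes): the contractor gets 6 if talks fail, so the client offers 6 and keeps 24.
Round 5 (the contractor proposes): the client can get 24 next round, worth 0.8 × 24 = 19.2 now, so the contractor offers 19.2, keeping 10.8.
Round 4 (the client proposes): the contractor can get 10.8 next round, worth 0.8 × 10.8 = 8.64 now; the client offers that and keeps 21.36.
Round 3 (the contractor proposes): the client can get 21.36 next round, worth 0.8 × 21.36 = 17.088 now; the contractor offers that and keeps 12.912.
Round 2 (the client proposes): the contractor can get 12.912 next round, worth 0.8 × 12.912 = 10.3296 now. The client offers 10.3296 and keeps 30 − 10.3296 = 19.6704.
Round 1 (the contractor proposes): the client can get 19.6704 next round, worth 0.8 × 19.6704 = 15.73632 now. The contractor offers 15.73632 and keeps 30 − 15.73632 = 14.26368.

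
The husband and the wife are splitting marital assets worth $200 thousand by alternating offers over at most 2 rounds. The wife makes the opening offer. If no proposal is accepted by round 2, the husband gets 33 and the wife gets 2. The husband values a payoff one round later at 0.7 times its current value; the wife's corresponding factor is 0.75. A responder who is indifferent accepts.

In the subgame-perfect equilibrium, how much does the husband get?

138.6

By backward induction:
Round 2 (the husband proposes): the wife gets 2 if talks fail, so the husband offers 2 and keeps 198.
Round 1 (the wife proposes): the husband can get 198 next round, worth 0.7 × 198 = 138.6 now, so the wife offers 138.6, keeping 61.4.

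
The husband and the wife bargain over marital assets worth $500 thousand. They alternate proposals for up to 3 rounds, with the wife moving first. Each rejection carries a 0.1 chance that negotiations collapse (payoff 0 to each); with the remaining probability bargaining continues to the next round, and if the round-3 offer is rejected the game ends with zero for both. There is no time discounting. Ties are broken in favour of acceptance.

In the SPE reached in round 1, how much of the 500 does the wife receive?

455

By backward induction:
Round 3 (the wife proposes): the husband will accept anything ≥ 0, so the wife offers 0 and keeps 500.
Round 2 (the husband proposes): rejecting gives the wife an expected 0.9 × 500 = 450, so the husband offers 450, keeping 50.
Round 1 (the wife proposes): rejecting gives the husband an expected 0.9 × 50 = 45, so the wife offers 45, keeping 455.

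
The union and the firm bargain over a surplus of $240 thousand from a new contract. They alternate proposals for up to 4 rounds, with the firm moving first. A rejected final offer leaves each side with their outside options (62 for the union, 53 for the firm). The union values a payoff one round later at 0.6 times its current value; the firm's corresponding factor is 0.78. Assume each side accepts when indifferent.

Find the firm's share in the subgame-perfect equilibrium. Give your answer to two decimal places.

155.81

Round 4 (the union proposes): the firm gets 53 if talks fail, so the union offers 53 and keeps 187.
Round 3 (the firm proposes): the union can get 187 next round, worth 0.6 × 187 = 112.2 now; the firm offers that and keeps 127.8.
Round 2 (the union proposes): the firm can get 127.8 next round, worth 0.78 × 127.8 = 99.684 now. The union offers 99.684 and keeps 240 − 99.684 = 140.316.
Round 1 (the firm proposes): the union can get 140.316 next round, worth 0.6 × 140.316 = 84.1896 now; the firm offers that and keeps 155.8104.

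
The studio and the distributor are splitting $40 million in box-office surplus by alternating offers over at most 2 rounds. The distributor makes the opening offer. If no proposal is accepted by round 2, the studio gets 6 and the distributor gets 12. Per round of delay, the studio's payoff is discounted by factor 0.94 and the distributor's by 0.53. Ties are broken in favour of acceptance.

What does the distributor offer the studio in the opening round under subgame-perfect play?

Round 2 (the studio proposes): the distributor gets 12 if talks fail, so the studio offers 12 and keeps 28.
Round 1 (the distributor proposes): the studio can get 28 next round, worth 0.94 × 28 = 26.32 now, so the distributor offers 26.32, keeping 13.68.

26.32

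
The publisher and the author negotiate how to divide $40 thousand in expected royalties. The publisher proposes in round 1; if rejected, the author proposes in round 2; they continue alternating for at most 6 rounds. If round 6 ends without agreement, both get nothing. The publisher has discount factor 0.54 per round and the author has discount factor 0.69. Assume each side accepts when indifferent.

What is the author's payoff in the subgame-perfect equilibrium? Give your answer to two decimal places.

Round 6 (the author proposes): the publisher will accept anything ≥ 0, so the author offers 0 and keeps 40.
Round 5 (the publisher proposes): the author can get 40 next round, worth 0.69 × 40 = 27.6 now, so the publisher offers 27.6, keeping 12.4.
Round 4 (the author proposes): the publisher can get 12.4 next round, worth 0.54 × 12.4 = 6.696 now, so the author offers 6.696, keeping 33.304.
Round 3 (the publisher proposes): the author can get 33.304 next round, worth 0.69 × 33.304 = 22.97976 now; the publisher offers that and keeps 17.02024.
Round 2 (the author proposes): the publisher can get 17.02024 next round, worth 0.54 × 17.02024 = 9.1909296 now, so the author offers 9.1909296, keeping 30.8090704.
Round 1 (the publisher proposes): the author can get 30.8090704 next round, worth 0.69 × 30.8090704 = 21.258258576 now; the publisher offers that and keeps 18.741741424.

21.26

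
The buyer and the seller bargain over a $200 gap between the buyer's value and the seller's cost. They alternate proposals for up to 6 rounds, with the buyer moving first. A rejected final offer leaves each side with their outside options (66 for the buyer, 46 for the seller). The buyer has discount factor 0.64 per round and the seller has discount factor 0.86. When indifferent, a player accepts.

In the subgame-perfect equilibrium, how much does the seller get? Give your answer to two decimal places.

130.91

Round 6 (the seller proposes): the buyer gets 66 if talks fail, so the seller offers 66 and keeps 134.
Round 5 (the buyer proposes): the seller can get 134 next round, worth 0.86 × 134 = 115.24 now, so the buyer offers 115.24, keeping 84.76.
Round 4 (the seller proposes): the buyer can get 84.76 next round, worth 0.64 × 84.76 = 54.2464 now; the seller offers that and keeps 145.7536.
Round 3 (the buyer proposes): the seller can get 145.7536 next round, worth 0.86 × 145.7536 = 125.348096 now, so the buyer offers 125.348096, keeping 74.651904.
Round 2 (the seller proposes): the buyer can get 74.651904 next round, worth 0.64 × 74.651904 = 47.77721856 now; the seller offers that and keeps 152.22278144.
Round 1 (the buyer proposes): the seller can get 152.22278144 next round, worth 0.86 × 152.22278144 = 130.9115920384 now, so the buyer offers 130.9115920384, keeping 69.0884079616.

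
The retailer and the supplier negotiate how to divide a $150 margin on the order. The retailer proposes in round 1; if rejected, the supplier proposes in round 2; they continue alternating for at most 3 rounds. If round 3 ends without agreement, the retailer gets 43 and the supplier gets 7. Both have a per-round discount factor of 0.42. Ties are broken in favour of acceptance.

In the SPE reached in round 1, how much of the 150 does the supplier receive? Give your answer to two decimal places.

Round 3 (the retailer proposes): the supplier gets 7 if talks fail, so the retailer offers 7 and keeps 143.
Round 2 (the supplier proposes): the retailer can get 143 next round, worth 0.42 × 143 = 60.06 now; the supplier offers that and keeps 89.94.
Round 1 (the retailer proposes): the supplier can get 89.94 next round, worth 0.42 × 89.94 = 37.7748 now, so the retailer offers 37.7748, keeping 112.2252.

37.77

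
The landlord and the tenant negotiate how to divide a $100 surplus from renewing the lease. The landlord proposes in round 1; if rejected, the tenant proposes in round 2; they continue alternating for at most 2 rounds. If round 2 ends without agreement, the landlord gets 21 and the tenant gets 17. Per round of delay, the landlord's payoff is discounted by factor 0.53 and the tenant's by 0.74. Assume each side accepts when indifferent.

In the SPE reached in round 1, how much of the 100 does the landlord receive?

41.54

Round 2 (the tenant proposes): the landlord gets 21 if talks fail, so the tenant offers 21 and keeps 79.
Round 1 (the landlord proposes): the tenant can get 79 next round, worth 0.74 × 79 = 58.46 now. The landlord offers 58.46 and keeps 100 − 58.46 = 41.54.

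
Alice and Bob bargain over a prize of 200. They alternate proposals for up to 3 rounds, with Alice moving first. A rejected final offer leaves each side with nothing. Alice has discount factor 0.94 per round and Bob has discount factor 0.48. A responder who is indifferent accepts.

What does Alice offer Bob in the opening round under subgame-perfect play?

Round 3 (Alice proposes): Bob will accept anything ≥ 0, so Alice offers 0 and keeps 200.
Round 2 (Bob proposes): Alice can get 200 next round, worth 0.94 × 200 = 188 now, so Bob offers 188, keeping 12.
Round 1 (Alice proposes): Bob can get 12 next round, worth 0.48 × 12 = 5.76 now. Alice offers 5.76 and keeps 200 − 5.76 = 194.24.

5.76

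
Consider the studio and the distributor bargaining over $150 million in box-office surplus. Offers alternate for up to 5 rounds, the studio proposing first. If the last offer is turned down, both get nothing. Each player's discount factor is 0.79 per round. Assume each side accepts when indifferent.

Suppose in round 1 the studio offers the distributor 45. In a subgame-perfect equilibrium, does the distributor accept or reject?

Accept

Work out the distributor's continuation value if the offer is rejected.
Round 5 (the studio proposes): the distributor will accept anything ≥ 0, so the studio offers 0 and keeps 150.
Round 4 (the distributor proposes): the studio can get 150 next round, worth 0.79 × 150 = 118.5 now, so the distributor offers 118.5, keeping 31.5.
Round 3 (the studio proposes): the distributor can get 31.5 next round, worth 0.79 × 31.5 = 24.885 now. The studio offers 24.885 and keeps 150 − 24.885 = 125.115.
Round 2 (the distributor proposes): the studio can get 125.115 next round, worth 0.79 × 125.115 = 98.84085 now, so the distributor offers 98.84085, keeping 51.15915.
So by rejecting in round 1, the distributor gets 51.15915 next round, worth 0.79 × 51.15915 = 40.4157285 now.
Offer 45 ≥ 40.4157285, so the distributor accepts.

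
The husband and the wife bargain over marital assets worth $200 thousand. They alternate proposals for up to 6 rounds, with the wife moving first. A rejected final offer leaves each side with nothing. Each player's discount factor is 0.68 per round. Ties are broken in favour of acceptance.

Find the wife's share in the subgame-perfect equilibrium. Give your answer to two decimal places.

Work backward from the last round.
Round 6 (the husband proposes): the wife will accept anything ≥ 0, so the husband offers 0 and keeps 200.
Round 5 (the wife proposes): the husband can get 200 next round, worth 0.68 × 200 = 136 now; the wife offers that and keeps 64.
Round 4 (the husband proposes): the wife can get 64 next round, worth 0.68 × 64 = 43.52 now. The husband offers 43.52 and keeps 200 − 43.52 = 156.48.
Round 3 (the wife proposes): the husband can get 156.48 next round, worth 0.68 × 156.48 = 106.4064 now, so the wife offers 106.4064, keeping 93.5936.
Round 2 (the husband proposes): the wife can get 93.5936 next round, worth 0.68 × 93.5936 = 63.643648 now, so the husband offers 63.643648, keeping 136.356352.
Round 1 (the wife proposes): the husband can get 136.356352 next round, worth 0.68 × 136.356352 = 92.72231936 now; the wife offers that and keeps 107.27768064.

107.28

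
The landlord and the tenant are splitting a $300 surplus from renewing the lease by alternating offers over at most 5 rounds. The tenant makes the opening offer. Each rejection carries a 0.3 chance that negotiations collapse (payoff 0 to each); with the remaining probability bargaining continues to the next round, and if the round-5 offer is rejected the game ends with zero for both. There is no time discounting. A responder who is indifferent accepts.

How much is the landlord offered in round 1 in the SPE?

93.87

Round 5 (the tenant proposes): rejection yields 0 for the landlord; the tenant offers 0 and keeps 300.
Round 4 (the landlord proposes): rejecting gives the tenant an expected 0.7 × 300 = 210. The landlord offers 210 and keeps 300 − 210 = 90.
Round 3 (the tenant proposes): rejecting gives the landlord an expected 0.7 × 90 = 63. The tenant offers 63 and keeps 300 − 63 = 237.
Round 2 (the landlord proposes): rejecting gives the tenant an expected 0.7 × 237 = 165.9. The landlord offers 165.9 and keeps 300 − 165.9 = 134.1.
Round 1 (the tenant proposes): rejecting gives the landlord an expected 0.7 × 134.1 = 93.87; the tenant offers that and keeps 206.13.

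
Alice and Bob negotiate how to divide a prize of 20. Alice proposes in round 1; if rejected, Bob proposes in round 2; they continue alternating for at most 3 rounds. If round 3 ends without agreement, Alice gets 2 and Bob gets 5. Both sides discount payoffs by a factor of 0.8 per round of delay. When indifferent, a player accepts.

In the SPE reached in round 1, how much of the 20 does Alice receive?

Round 3 (Alice proposes): Bob gets 5 if talks fail, so Alice offers 5 and keeps 15.
Round 2 (Bob proposes): Alice can get 15 next round, worth 0.8 × 15 = 12 now, so Bob offers 12, keeping 8.
Round 1 (Alice proposes): Bob can get 8 next round, worth 0.8 × 8 = 6.4 now, so Alice offers 6.4, keeping 13.6.

13.6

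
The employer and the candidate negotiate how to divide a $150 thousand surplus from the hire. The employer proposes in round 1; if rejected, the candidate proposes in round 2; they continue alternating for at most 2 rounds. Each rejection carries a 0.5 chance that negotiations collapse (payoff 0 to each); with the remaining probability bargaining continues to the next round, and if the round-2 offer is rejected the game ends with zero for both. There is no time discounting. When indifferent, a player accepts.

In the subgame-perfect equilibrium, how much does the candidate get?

Round 2 (the candidate proposes): rejection yields 0 for the employer; the candidate offers 0 and keeps 150.
Round 1 (the employer proposes): rejecting gives the candidate an expected 0.5 × 150 = 75; the employer offers that and keeps 75.

75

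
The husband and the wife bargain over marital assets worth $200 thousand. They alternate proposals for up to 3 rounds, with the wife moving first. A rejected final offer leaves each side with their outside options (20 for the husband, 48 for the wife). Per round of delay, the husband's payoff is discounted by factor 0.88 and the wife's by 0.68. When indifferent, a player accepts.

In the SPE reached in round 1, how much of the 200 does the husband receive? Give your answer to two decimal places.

By backward induction:
Round 3 (the wife proposes): the husband gets 20 if talks fail, so the wife offers 20 and keeps 180.
Round 2 (the husband proposes): the wife can get 180 next round, worth 0.68 × 180 = 122.4 now. The husband offers 122.4 and keeps 200 − 122.4 = 77.6.
Round 1 (the wife proposes): the husband can get 77.6 next round, worth 0.88 × 77.6 = 68.288 now, so the wife offers 68.288, keeping 131.712.

68.29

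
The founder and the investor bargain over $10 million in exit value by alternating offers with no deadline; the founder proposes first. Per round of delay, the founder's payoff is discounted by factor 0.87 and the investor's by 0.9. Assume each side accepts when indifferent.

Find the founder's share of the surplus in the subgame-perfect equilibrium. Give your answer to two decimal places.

When the founder proposes, the investor accepts any offer worth at least 0.9 times what the investor would get by proposing next round; and vice versa.
This gives x = 10 − 0.9y and y = 10 − 0.87x, where x and y are each side's share when it proposes.
Hence (1 − 0.9·0.87)x = 10(1 − 0.9), i.e. 0.217·x = 1.
x ≈ 4.6083; the investor's share is 10 − x ≈ 5.3917.

4.61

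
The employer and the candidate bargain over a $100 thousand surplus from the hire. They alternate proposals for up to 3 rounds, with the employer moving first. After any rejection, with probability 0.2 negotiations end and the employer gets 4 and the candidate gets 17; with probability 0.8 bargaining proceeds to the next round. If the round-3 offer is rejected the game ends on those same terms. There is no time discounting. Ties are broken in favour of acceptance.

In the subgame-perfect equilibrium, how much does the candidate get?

Round 3 (the employer proposes): the candidate gets 17 if talks fail, so the employer offers 17 and keeps 83.
Round 2 (the candidate proposes): rejecting gives the employer an expected 0.8 × 83 + 0.2 × 4 = 67.2, so the candidate offers 67.2, keeping 32.8.
Round 1 (the employer proposes): rejecting gives the candidate an expected 0.8 × 32.8 + 0.2 × 17 = 29.64. The employer offers 29.64 and keeps 100 − 29.64 = 70.36.

29.64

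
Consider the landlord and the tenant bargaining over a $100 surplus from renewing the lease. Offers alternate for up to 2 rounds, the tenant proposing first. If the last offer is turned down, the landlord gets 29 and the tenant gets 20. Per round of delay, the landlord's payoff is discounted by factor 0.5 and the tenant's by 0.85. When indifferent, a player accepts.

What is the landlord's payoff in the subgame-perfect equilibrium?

40

Round 2 (the landlord proposes): the tenant gets 20 if talks fail, so the landlord offers 20 and keeps 80.
Round 1 (the tenant proposes): the landlord can get 80 next round, worth 0.5 × 80 = 40 now; the tenant offers that and keeps 60.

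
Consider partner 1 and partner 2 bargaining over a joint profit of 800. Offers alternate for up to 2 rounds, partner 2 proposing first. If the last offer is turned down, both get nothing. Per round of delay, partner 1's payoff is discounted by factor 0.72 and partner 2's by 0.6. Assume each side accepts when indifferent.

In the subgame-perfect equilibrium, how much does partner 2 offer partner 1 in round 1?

Round 2 (partner 1 proposes): partner 2 will accept anything ≥ 0, so partner 1 offers 0 and keeps 800.
Round 1 (partner 2 proposes): partner 1 can get 800 next round, worth 0.72 × 800 = 576 now, so partner 2 offers 576, keeping 224.

576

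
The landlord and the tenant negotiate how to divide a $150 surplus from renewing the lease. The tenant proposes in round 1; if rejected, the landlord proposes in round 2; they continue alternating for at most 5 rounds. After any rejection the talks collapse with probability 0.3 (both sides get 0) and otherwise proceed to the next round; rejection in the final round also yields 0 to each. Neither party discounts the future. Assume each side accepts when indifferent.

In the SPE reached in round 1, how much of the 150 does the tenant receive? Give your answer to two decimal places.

103.07

Round 5 (the tenant proposes): rejection yields 0 for the landlord; the tenant offers 0 and keeps 150.
Round 4 (the landlord proposes): rejecting gives the tenant an expected 0.7 × 150 = 105, so the landlord offers 105, keeping 45.
Round 3 (the tenant proposes): rejecting gives the landlord an expected 0.7 × 45 = 31.5; the tenant offers that and keeps 118.5.
Round 2 (the landlord proposes): rejecting gives the tenant an expected 0.7 × 118.5 = 82.95, so the landlord offers 82.95, keeping 67.05.
Round 1 (the tenant proposes): rejecting gives the landlord an expected 0.7 × 67.05 = 46.935, so the tenant offers 46.935, keeping 103.065.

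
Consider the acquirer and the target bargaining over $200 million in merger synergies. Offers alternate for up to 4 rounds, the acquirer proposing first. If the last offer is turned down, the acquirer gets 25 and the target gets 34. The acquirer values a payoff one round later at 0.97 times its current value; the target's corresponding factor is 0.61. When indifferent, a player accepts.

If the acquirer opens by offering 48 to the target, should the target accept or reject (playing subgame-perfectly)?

Reject

Round 4 (the target proposes): the acquirer gets 25 if talks fail, so the target offers 25 and keeps 175.
Round 3 (the acquirer proposes): the target can get 175 next round, worth 0.61 × 175 = 106.75 now, so the acquirer offers 106.75, keeping 93.25.
Round 2 (the target proposes): the acquirer can get 93.25 next round, worth 0.97 × 93.25 = 90.4525 now, so the target offers 90.4525, keeping 109.5475.
So by rejecting in round 1, the target gets 109.5475 next round, worth 0.61 × 109.5475 = 66.823975 now.
Offer 48 < 66.823975, so the target rejects.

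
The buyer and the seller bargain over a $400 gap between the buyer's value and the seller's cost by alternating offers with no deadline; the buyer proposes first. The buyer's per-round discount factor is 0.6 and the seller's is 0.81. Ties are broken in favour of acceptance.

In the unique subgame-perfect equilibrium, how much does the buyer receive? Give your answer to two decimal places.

147.86

Let x be the buyer's share when the buyer proposes and y be the seller's share when the seller proposes.
The seller accepts iff offered ≥ 0.81·y, so x = 400 − 0.81y. Symmetrically y = 400 − 0.6x.
Substituting: x = 400 − 0.81(400 − 0.6x), giving x(1 − 0.6·0.81) = 400(1 − 0.81).
So x = 400 × 0.19 / 0.514 ≈ 147.8599, and the seller receives 400 − x ≈ 252.1401.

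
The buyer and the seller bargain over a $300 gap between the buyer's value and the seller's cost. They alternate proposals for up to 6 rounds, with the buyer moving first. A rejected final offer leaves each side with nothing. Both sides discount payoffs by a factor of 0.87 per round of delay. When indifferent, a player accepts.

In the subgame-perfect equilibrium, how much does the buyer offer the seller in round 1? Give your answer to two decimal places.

Round 6 (the seller proposes): rejection yields 0 for the buyer; the seller offers 0 and keeps 300.
Round 5 (the buyer proposes): the seller can get 300 next round, worth 0.87 × 300 = 261 now; the buyer offers that and keeps 39.
Round 4 (the seller proposes): the buyer can get 39 next round, worth 0.87 × 39 = 33.93 now; the seller offers that and keeps 266.07.
Round 3 (the buyer proposes): the seller can get 266.07 next round, worth 0.87 × 266.07 = 231.4809 now, so the buyer offers 231.4809, keeping 68.5191.
Round 2 (the seller proposes): the buyer can get 68.5191 next round, worth 0.87 × 68.5191 = 59.611617 now; the seller offers that and keeps 240.388383.
Round 1 (the buyer proposes): the seller can get 240.388383 next round, worth 0.87 × 240.388383 = 209.13789321 now; the buyer offers that and keeps 90.86210679.

209.14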